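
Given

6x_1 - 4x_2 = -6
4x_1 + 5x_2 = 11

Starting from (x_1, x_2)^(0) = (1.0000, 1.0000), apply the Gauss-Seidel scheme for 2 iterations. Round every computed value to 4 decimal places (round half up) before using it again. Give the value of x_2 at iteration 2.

1.6845

Iteration 1:
  x_1 = (-6 - (-4)·1.0000) / (6) = -0.3333
  x_2 = (11 - (4)·-0.3333) / (5) = 2.4666
Iteration 2:
  x_1 = (-6 - (-4)·2.4666) / (6) = 0.6444
  x_2 = (11 - (4)·0.6444) / (5) = 1.6845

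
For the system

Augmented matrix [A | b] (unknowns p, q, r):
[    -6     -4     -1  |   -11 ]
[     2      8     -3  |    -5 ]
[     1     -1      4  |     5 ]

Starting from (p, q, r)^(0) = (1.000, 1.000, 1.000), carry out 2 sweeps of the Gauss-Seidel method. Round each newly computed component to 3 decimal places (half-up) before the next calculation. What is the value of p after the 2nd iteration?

Iteration 1:
  p = (-11 - (-4)·1.000 - (-1)·1.000) / (-6) = 1.000
  q = (-5 - (2)·1.000 - (-3)·1.000) / (8) = -0.500
  r = (5 - (1)·1.000 - (-1)·-0.500) / (4) = 0.875
Iteration 2:
  p = (-11 - (-4)·-0.500 - (-1)·0.875) / (-6) = 2.021
  q = (-5 - (2)·2.021 - (-3)·0.875) / (8) = -0.802
  r = (5 - (1)·2.021 - (-1)·-0.802) / (4) = 0.544

2.021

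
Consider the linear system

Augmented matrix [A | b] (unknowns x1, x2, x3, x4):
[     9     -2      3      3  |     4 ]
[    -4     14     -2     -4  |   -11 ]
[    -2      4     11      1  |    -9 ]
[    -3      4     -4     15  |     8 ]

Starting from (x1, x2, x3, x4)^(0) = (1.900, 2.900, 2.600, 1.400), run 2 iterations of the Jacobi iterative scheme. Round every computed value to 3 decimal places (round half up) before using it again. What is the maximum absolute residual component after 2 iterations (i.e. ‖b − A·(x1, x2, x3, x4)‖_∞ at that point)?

10.870

Iteration 1:
  x1 = (4 - (-2)·2.900 - (3)·2.600 - (3)·1.400) / (9) = -0.244
  x2 = (-11 - (-4)·1.900 - (-2)·2.600 - (-4)·1.400) / (14) = 0.529
  x3 = (-9 - (-2)·1.900 - (4)·2.900 - (1)·1.400) / (11) = -1.655
  x4 = (8 - (-3)·1.900 - (4)·2.900 - (-4)·2.600) / (15) = 0.833
Iteration 2:
  x1 = (4 - (-2)·0.529 - (3)·-1.655 - (3)·0.833) / (9) = 0.836
  x2 = (-11 - (-4)·-0.244 - (-2)·-1.655 - (-4)·0.833) / (14) = -0.854
  x3 = (-9 - (-2)·-0.244 - (4)·0.529 - (1)·0.833) / (11) = -1.131
  x4 = (8 - (-3)·-0.244 - (4)·0.529 - (-4)·-1.655) / (15) = -0.098
Residual b − A·x = (-1.545, 1.646, 8.627, 10.870); ∞-norm = 10.870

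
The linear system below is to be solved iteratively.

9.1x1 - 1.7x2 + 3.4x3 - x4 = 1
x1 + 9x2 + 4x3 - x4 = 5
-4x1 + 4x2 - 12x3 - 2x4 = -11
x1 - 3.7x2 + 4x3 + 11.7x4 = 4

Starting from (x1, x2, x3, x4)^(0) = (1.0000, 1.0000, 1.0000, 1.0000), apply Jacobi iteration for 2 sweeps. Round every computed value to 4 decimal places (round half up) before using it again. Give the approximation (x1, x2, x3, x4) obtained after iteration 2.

(-0.1242, 0.2442, 0.9042, 0.1178)

Iteration 1:
  x1 = (1 - (-1.7)·1.0000 - (3.4)·1.0000 - (-1)·1.0000) / (9.1) = 0.0330
  x2 = (5 - (1)·1.0000 - (4)·1.0000 - (-1)·1.0000) / (9) = 0.1111
  x3 = (-11 - (-4)·1.0000 - (4)·1.0000 - (-2)·1.0000) / (-12) = 0.7500
  x4 = (4 - (1)·1.0000 - (-3.7)·1.0000 - (4)·1.0000) / (11.7) = 0.2308
Iteration 2:
  x1 = (1 - (-1.7)·0.1111 - (3.4)·0.7500 - (-1)·0.2308) / (9.1) = -0.1242
  x2 = (5 - (1)·0.0330 - (4)·0.7500 - (-1)·0.2308) / (9) = 0.2442
  x3 = (-11 - (-4)·0.0330 - (4)·0.1111 - (-2)·0.2308) / (-12) = 0.9042
  x4 = (4 - (1)·0.0330 - (-3.7)·0.1111 - (4)·0.7500) / (11.7) = 0.1178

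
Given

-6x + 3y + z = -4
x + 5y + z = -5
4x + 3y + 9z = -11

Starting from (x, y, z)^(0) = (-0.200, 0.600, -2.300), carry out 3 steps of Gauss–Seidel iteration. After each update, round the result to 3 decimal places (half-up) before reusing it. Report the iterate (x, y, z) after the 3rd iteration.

Iteration 1:
  x = (-4 - (3)·0.600 - (1)·-2.300) / (-6) = 0.583
  y = (-5 - (1)·0.583 - (1)·-2.300) / (5) = -0.657
  z = (-11 - (4)·0.583 - (3)·-0.657) / (9) = -1.262
Iteration 2:
  x = (-4 - (3)·-0.657 - (1)·-1.262) / (-6) = 0.128
  y = (-5 - (1)·0.128 - (1)·-1.262) / (5) = -0.773
  z = (-11 - (4)·0.128 - (3)·-0.773) / (9) = -1.021
Iteration 3:
  x = (-4 - (3)·-0.773 - (1)·-1.021) / (-6) = 0.110
  y = (-5 - (1)·0.110 - (1)·-1.021) / (5) = -0.818
  z = (-11 - (4)·0.110 - (3)·-0.818) / (9) = -0.998

(0.110, -0.818, -0.998)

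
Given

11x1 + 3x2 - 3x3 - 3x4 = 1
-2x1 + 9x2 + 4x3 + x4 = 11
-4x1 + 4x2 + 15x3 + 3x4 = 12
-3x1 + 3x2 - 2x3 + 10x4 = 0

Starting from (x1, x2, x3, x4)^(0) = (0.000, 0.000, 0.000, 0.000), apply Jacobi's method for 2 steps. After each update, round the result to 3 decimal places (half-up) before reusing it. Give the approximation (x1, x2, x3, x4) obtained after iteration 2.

(-0.024, 0.887, 0.498, -0.179)

Iteration 1:
  x1 = (1 - (3)·0.000 - (-3)·0.000 - (-3)·0.000) / (11) = 0.091
  x2 = (11 - (-2)·0.000 - (4)·0.000 - (1)·0.000) / (9) = 1.222
  x3 = (12 - (-4)·0.000 - (4)·0.000 - (3)·0.000) / (15) = 0.800
  x4 = (0 - (-3)·0.000 - (3)·0.000 - (-2)·0.000) / (10) = 0.000
Iteration 2:
  x1 = (1 - (3)·1.222 - (-3)·0.800 - (-3)·0.000) / (11) = -0.024
  x2 = (11 - (-2)·0.091 - (4)·0.800 - (1)·0.000) / (9) = 0.887
  x3 = (12 - (-4)·0.091 - (4)·1.222 - (3)·0.000) / (15) = 0.498
  x4 = (0 - (-3)·0.091 - (3)·1.222 - (-2)·0.800) / (10) = -0.179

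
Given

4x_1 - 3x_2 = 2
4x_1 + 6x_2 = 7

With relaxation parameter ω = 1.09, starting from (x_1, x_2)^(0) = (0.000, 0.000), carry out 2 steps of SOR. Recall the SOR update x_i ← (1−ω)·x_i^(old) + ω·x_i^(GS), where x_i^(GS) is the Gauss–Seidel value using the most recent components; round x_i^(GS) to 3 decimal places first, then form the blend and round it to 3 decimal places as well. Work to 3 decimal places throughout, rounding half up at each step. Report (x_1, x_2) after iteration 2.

Iteration 1:
  x_1: GS value = (2 - (-3)·0.000) / (4) = 0.500;  x_1 ← (1−ω)·0.000 + ω·0.500 = 0.545
  x_2: GS value = (7 - (4)·0.545) / (6) = 0.803;  x_2 ← (1−ω)·0.000 + ω·0.803 = 0.875
Iteration 2:
  x_1: GS value = (2 - (-3)·0.875) / (4) = 1.156;  x_1 ← (1−ω)·0.545 + ω·1.156 = 1.211
  x_2: GS value = (7 - (4)·1.211) / (6) = 0.359;  x_2 ← (1−ω)·0.875 + ω·0.359 = 0.313

(1.211, 0.313)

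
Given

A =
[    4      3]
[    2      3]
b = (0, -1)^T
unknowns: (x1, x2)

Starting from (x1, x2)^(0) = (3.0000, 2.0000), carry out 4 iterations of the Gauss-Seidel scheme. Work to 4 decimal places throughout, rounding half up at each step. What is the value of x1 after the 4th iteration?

Iteration 1:
  x1 = (0 - (3)·2.0000) / (4) = -1.5000
  x2 = (-1 - (2)·-1.5000) / (3) = 0.6667
Iteration 2:
  x1 = (0 - (3)·0.6667) / (4) = -0.5000
  x2 = (-1 - (2)·-0.5000) / (3) = 0.0000
Iteration 3:
  x1 = (0 - (3)·0.0000) / (4) = 0.0000
  x2 = (-1 - (2)·0.0000) / (3) = -0.3333
Iteration 4:
  x1 = (0 - (3)·-0.3333) / (4) = 0.2500
  x2 = (-1 - (2)·0.2500) / (3) = -0.5000

0.2500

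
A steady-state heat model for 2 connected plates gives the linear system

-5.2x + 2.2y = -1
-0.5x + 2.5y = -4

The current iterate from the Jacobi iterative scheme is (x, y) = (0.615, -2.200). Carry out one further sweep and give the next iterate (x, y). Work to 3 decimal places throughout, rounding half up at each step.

One sweep:
  x = (-1 - (2.2)·-2.200) / (-5.2) = -0.738
  y = (-4 - (-0.5)·0.615) / (2.5) = -1.477

(-0.738, -1.477)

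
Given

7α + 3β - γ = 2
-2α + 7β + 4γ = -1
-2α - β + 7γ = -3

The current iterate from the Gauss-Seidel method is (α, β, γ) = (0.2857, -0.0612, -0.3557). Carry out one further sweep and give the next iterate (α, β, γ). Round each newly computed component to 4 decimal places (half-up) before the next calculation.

One sweep:
  α = (2 - (3)·-0.0612 - (-1)·-0.3557) / (7) = 0.2611
  β = (-1 - (-2)·0.2611 - (4)·-0.3557) / (7) = 0.1350
  γ = (-3 - (-2)·0.2611 - (-1)·0.1350) / (7) = -0.3347

(0.2611, 0.1350, -0.3347)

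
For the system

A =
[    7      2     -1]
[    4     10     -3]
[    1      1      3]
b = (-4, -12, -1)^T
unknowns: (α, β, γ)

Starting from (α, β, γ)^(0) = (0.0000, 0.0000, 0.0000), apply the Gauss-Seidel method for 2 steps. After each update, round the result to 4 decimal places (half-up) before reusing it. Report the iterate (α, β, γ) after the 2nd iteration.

(-0.2680, -1.0385, 0.1022)

Iteration 1:
  α = (-4 - (2)·0.0000 - (-1)·0.0000) / (7) = -0.5714
  β = (-12 - (4)·-0.5714 - (-3)·0.0000) / (10) = -0.9714
  γ = (-1 - (1)·-0.5714 - (1)·-0.9714) / (3) = 0.1809
Iteration 2:
  α = (-4 - (2)·-0.9714 - (-1)·0.1809) / (7) = -0.2680
  β = (-12 - (4)·-0.2680 - (-3)·0.1809) / (10) = -1.0385
  γ = (-1 - (1)·-0.2680 - (1)·-1.0385) / (3) = 0.1022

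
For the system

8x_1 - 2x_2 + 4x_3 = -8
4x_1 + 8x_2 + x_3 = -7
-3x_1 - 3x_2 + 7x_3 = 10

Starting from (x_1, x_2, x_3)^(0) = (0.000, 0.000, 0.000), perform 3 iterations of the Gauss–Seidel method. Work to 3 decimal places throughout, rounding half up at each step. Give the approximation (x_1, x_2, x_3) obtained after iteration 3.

(-1.398, -0.262, 0.717)

Iteration 1:
  x_1 = (-8 - (-2)·0.000 - (4)·0.000) / (8) = -1.000
  x_2 = (-7 - (4)·-1.000 - (1)·0.000) / (8) = -0.375
  x_3 = (10 - (-3)·-1.000 - (-3)·-0.375) / (7) = 0.839
Iteration 2:
  x_1 = (-8 - (-2)·-0.375 - (4)·0.839) / (8) = -1.513
  x_2 = (-7 - (4)·-1.513 - (1)·0.839) / (8) = -0.223
  x_3 = (10 - (-3)·-1.513 - (-3)·-0.223) / (7) = 0.685
Iteration 3:
  x_1 = (-8 - (-2)·-0.223 - (4)·0.685) / (8) = -1.398
  x_2 = (-7 - (4)·-1.398 - (1)·0.685) / (8) = -0.262
  x_3 = (10 - (-3)·-1.398 - (-3)·-0.262) / (7) = 0.717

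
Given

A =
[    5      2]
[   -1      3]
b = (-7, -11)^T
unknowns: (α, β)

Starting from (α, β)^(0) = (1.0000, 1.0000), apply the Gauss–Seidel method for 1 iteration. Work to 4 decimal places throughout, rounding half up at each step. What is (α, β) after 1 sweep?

Iteration 1:
  α = (-7 - (2)·1.0000) / (5) = -1.8000
  β = (-11 - (-1)·-1.8000) / (3) = -4.2667

(-1.8000, -4.2667)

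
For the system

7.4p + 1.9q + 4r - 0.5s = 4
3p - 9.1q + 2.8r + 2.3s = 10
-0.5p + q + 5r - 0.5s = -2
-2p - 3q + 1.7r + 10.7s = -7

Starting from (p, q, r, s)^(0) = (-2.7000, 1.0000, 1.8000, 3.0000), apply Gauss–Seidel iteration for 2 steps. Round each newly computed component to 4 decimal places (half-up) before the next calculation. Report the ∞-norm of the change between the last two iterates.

1.1925

Iteration 1:
  p = (4 - (1.9)·1.0000 - (4)·1.8000 - (-0.5)·3.0000) / (7.4) = -0.4865
  q = (10 - (3)·-0.4865 - (2.8)·1.8000 - (2.3)·3.0000) / (-9.1) = 0.0528
  r = (-2 - (-0.5)·-0.4865 - (1)·0.0528 - (-0.5)·3.0000) / (5) = -0.1592
  s = (-7 - (-2)·-0.4865 - (-3)·0.0528 - (1.7)·-0.1592) / (10.7) = -0.7050
Iteration 2:
  p = (4 - (1.9)·0.0528 - (4)·-0.1592 - (-0.5)·-0.7050) / (7.4) = 0.5654
  q = (10 - (3)·0.5654 - (2.8)·-0.1592 - (2.3)·-0.7050) / (-9.1) = -1.1397
  r = (-2 - (-0.5)·0.5654 - (1)·-1.1397 - (-0.5)·-0.7050) / (5) = -0.1860
  s = (-7 - (-2)·0.5654 - (-3)·-1.1397 - (1.7)·-0.1860) / (10.7) = -0.8385
Change: (1.0519, -1.1925, -0.0268, -0.1335) → max |·| = 1.1925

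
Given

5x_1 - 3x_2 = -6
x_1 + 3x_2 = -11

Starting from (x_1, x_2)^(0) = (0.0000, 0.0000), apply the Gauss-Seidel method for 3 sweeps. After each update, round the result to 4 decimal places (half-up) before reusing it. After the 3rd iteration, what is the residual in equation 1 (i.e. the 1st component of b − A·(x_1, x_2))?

Iteration 1:
  x_1 = (-6 - (-3)·0.0000) / (5) = -1.2000
  x_2 = (-11 - (1)·-1.2000) / (3) = -3.2667
Iteration 2:
  x_1 = (-6 - (-3)·-3.2667) / (5) = -3.1600
  x_2 = (-11 - (1)·-3.1600) / (3) = -2.6133
Iteration 3:
  x_1 = (-6 - (-3)·-2.6133) / (5) = -2.7680
  x_2 = (-11 - (1)·-2.7680) / (3) = -2.7440
Residual b − A·x = (-0.3920, 0.0000)

-0.3920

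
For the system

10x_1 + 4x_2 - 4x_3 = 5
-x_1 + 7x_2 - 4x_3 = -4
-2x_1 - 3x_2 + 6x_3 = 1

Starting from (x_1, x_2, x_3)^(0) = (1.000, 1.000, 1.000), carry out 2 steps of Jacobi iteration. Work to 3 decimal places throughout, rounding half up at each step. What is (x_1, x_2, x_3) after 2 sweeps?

Iteration 1:
  x_1 = (5 - (4)·1.000 - (-4)·1.000) / (10) = 0.500
  x_2 = (-4 - (-1)·1.000 - (-4)·1.000) / (7) = 0.143
  x_3 = (1 - (-2)·1.000 - (-3)·1.000) / (6) = 1.000
Iteration 2:
  x_1 = (5 - (4)·0.143 - (-4)·1.000) / (10) = 0.843
  x_2 = (-4 - (-1)·0.500 - (-4)·1.000) / (7) = 0.071
  x_3 = (1 - (-2)·0.500 - (-3)·0.143) / (6) = 0.405

(0.843, 0.071, 0.405)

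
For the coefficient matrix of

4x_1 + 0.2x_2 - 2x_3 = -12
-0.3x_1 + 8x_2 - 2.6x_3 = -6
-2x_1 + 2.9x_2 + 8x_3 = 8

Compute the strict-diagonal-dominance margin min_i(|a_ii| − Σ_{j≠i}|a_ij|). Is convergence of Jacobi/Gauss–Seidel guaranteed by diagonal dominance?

row 1: |4| − (0.2+2) = 1.8
row 2: |8| − (0.3+2.6) = 5.1
row 3: |8| − (2+2.9) = 3.1
minimum over rows = 1.8 → strictly diagonally dominant (convergence guaranteed)

1.8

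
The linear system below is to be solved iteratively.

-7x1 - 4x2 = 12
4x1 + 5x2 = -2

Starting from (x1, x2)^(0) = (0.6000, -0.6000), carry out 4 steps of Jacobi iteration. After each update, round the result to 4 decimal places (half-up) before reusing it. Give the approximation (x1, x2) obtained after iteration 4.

(-2.0395, 1.2901)

Iteration 1:
  x1 = (12 - (-4)·-0.6000) / (-7) = -1.3714
  x2 = (-2 - (4)·0.6000) / (5) = -0.8800
Iteration 2:
  x1 = (12 - (-4)·-0.8800) / (-7) = -1.2114
  x2 = (-2 - (4)·-1.3714) / (5) = 0.6971
Iteration 3:
  x1 = (12 - (-4)·0.6971) / (-7) = -2.1126
  x2 = (-2 - (4)·-1.2114) / (5) = 0.5691
Iteration 4:
  x1 = (12 - (-4)·0.5691) / (-7) = -2.0395
  x2 = (-2 - (4)·-2.1126) / (5) = 1.2901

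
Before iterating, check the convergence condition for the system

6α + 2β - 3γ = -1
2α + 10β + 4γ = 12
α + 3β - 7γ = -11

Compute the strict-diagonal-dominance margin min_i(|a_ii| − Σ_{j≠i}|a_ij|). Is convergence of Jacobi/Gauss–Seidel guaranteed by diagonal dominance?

1

row 1: |6| − (2+3) = 1
row 2: |10| − (2+4) = 4
row 3: |-7| − (1+3) = 3
minimum over rows = 1 → strictly diagonally dominant (convergence guaranteed)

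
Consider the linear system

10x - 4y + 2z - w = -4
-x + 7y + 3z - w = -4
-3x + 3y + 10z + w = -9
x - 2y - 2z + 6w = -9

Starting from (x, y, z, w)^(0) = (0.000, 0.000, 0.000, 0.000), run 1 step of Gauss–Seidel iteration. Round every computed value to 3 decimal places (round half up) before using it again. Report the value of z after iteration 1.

Iteration 1:
  x = (-4 - (-4)·0.000 - (2)·0.000 - (-1)·0.000) / (10) = -0.400
  y = (-4 - (-1)·-0.400 - (3)·0.000 - (-1)·0.000) / (7) = -0.629
  z = (-9 - (-3)·-0.400 - (3)·-0.629 - (1)·0.000) / (10) = -0.831
  w = (-9 - (1)·-0.400 - (-2)·-0.629 - (-2)·-0.831) / (6) = -1.920

-0.831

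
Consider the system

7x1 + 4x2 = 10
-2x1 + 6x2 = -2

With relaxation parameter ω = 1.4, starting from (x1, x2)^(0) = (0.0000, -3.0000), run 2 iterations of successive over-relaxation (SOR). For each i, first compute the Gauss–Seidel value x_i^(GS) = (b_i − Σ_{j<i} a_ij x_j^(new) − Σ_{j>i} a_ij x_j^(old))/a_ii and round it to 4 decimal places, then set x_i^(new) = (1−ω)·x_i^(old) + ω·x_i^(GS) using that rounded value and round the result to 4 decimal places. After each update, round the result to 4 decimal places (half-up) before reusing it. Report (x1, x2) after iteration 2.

(-1.9895, -2.5098)

Iteration 1:
  x1: GS value = (10 - (4)·-3.0000) / (7) = 3.1429;  x1 ← (1−ω)·0.0000 + ω·3.1429 = 4.4001
  x2: GS value = (-2 - (-2)·4.4001) / (6) = 1.1334;  x2 ← (1−ω)·-3.0000 + ω·1.1334 = 2.7868
Iteration 2:
  x1: GS value = (10 - (4)·2.7868) / (7) = -0.1639;  x1 ← (1−ω)·4.4001 + ω·-0.1639 = -1.9895
  x2: GS value = (-2 - (-2)·-1.9895) / (6) = -0.9965;  x2 ← (1−ω)·2.7868 + ω·-0.9965 = -2.5098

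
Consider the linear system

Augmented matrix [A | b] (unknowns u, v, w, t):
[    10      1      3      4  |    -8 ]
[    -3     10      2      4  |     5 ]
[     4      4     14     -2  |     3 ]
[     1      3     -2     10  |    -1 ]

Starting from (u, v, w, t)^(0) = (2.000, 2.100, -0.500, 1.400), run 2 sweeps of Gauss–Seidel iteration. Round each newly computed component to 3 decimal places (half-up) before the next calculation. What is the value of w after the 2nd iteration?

0.651

Iteration 1:
  u = (-8 - (1)·2.100 - (3)·-0.500 - (4)·1.400) / (10) = -1.420
  v = (5 - (-3)·-1.420 - (2)·-0.500 - (4)·1.400) / (10) = -0.386
  w = (3 - (4)·-1.420 - (4)·-0.386 - (-2)·1.400) / (14) = 0.930
  t = (-1 - (1)·-1.420 - (3)·-0.386 - (-2)·0.930) / (10) = 0.344
Iteration 2:
  u = (-8 - (1)·-0.386 - (3)·0.930 - (4)·0.344) / (10) = -1.178
  v = (5 - (-3)·-1.178 - (2)·0.930 - (4)·0.344) / (10) = -0.177
  w = (3 - (4)·-1.178 - (4)·-0.177 - (-2)·0.344) / (14) = 0.651
  t = (-1 - (1)·-1.178 - (3)·-0.177 - (-2)·0.651) / (10) = 0.201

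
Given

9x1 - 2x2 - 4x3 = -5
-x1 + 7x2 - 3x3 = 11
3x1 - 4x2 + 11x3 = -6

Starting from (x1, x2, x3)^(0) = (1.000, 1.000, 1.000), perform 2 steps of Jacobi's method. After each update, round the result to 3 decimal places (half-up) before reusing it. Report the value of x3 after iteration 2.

0.204

Iteration 1:
  x1 = (-5 - (-2)·1.000 - (-4)·1.000) / (9) = 0.111
  x2 = (11 - (-1)·1.000 - (-3)·1.000) / (7) = 2.143
  x3 = (-6 - (3)·1.000 - (-4)·1.000) / (11) = -0.455
Iteration 2:
  x1 = (-5 - (-2)·2.143 - (-4)·-0.455) / (9) = -0.282
  x2 = (11 - (-1)·0.111 - (-3)·-0.455) / (7) = 1.392
  x3 = (-6 - (3)·0.111 - (-4)·2.143) / (11) = 0.204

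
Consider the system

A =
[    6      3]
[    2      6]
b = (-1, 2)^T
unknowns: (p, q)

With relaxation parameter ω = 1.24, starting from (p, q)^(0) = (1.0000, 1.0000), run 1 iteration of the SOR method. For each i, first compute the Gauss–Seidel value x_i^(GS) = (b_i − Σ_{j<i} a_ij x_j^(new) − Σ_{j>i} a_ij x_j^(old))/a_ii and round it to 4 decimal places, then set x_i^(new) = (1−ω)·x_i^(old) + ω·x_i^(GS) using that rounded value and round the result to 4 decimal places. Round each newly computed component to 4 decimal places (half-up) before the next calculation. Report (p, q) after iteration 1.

Iteration 1:
  p: GS value = (-1 - (3)·1.0000) / (6) = -0.6667;  p ← (1−ω)·1.0000 + ω·-0.6667 = -1.0667
  q: GS value = (2 - (2)·-1.0667) / (6) = 0.6889;  q ← (1−ω)·1.0000 + ω·0.6889 = 0.6142

(-1.0667, 0.6142)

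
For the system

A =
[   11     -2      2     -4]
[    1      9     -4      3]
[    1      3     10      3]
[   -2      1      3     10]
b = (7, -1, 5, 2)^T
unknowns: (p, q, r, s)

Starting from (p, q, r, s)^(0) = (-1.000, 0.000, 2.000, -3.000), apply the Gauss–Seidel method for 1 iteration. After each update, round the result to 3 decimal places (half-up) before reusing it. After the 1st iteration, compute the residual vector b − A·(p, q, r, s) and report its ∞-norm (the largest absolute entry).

16.186

Iteration 1:
  p = (7 - (-2)·0.000 - (2)·2.000 - (-4)·-3.000) / (11) = -0.818
  q = (-1 - (1)·-0.818 - (-4)·2.000 - (3)·-3.000) / (9) = 1.869
  r = (5 - (1)·-0.818 - (3)·1.869 - (3)·-3.000) / (10) = 0.921
  s = (2 - (-2)·-0.818 - (1)·1.869 - (3)·0.921) / (10) = -0.427
Residual b − A·x = (16.186, -12.038, -7.718, 0.002); ∞-norm = 16.186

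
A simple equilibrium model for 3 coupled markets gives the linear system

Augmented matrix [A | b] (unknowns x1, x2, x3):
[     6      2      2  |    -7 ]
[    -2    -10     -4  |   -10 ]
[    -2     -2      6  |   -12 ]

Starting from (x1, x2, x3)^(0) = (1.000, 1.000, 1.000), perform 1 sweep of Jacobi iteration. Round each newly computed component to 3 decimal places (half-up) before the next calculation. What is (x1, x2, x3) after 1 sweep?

Iteration 1:
  x1 = (-7 - (2)·1.000 - (2)·1.000) / (6) = -1.833
  x2 = (-10 - (-2)·1.000 - (-4)·1.000) / (-10) = 0.400
  x3 = (-12 - (-2)·1.000 - (-2)·1.000) / (6) = -1.333

(-1.833, 0.400, -1.333)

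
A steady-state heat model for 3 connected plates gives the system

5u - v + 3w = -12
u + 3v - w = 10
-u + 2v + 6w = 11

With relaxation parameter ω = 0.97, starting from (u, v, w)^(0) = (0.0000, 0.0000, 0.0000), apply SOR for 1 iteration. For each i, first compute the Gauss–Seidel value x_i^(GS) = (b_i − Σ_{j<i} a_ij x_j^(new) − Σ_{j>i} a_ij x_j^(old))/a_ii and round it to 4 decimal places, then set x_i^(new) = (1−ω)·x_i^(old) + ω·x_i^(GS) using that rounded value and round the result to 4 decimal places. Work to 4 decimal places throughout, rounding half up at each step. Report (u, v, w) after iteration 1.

Iteration 1:
  u: GS value = (-12 - (-1)·0.0000 - (3)·0.0000) / (5) = -2.4000;  u ← (1−ω)·0.0000 + ω·-2.4000 = -2.3280
  v: GS value = (10 - (1)·-2.3280 - (-1)·0.0000) / (3) = 4.1093;  v ← (1−ω)·0.0000 + ω·4.1093 = 3.9860
  w: GS value = (11 - (-1)·-2.3280 - (2)·3.9860) / (6) = 0.1167;  w ← (1−ω)·0.0000 + ω·0.1167 = 0.1132

(-2.3280, 3.9860, 0.1132)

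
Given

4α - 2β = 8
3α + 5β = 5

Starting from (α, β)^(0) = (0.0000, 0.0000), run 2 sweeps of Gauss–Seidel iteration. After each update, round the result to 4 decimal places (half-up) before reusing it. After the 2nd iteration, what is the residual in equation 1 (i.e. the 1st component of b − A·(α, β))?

Iteration 1:
  α = (8 - (-2)·0.0000) / (4) = 2.0000
  β = (5 - (3)·2.0000) / (5) = -0.2000
Iteration 2:
  α = (8 - (-2)·-0.2000) / (4) = 1.9000
  β = (5 - (3)·1.9000) / (5) = -0.1400
Residual b − A·x = (0.1200, 0.0000)

0.1200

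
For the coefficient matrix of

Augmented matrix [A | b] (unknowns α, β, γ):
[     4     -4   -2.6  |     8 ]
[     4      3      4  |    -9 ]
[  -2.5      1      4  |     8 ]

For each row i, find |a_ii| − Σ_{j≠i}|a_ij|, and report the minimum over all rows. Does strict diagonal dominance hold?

-5

row 1: |4| − (4+2.6) = -2.6
row 2: |3| − (4+4) = -5
row 3: |4| − (2.5+1) = 0.5
minimum over rows = -5 → not strictly diagonally dominant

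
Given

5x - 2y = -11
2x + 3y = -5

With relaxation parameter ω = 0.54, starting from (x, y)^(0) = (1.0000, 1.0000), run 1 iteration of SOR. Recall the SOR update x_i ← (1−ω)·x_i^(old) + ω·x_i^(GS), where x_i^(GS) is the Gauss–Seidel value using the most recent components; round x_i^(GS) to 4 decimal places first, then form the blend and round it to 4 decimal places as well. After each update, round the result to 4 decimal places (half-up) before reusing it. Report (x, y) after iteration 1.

(-0.5120, -0.2557)

Iteration 1:
  x: GS value = (-11 - (-2)·1.0000) / (5) = -1.8000;  x ← (1−ω)·1.0000 + ω·-1.8000 = -0.5120
  y: GS value = (-5 - (2)·-0.5120) / (3) = -1.3253;  y ← (1−ω)·1.0000 + ω·-1.3253 = -0.2557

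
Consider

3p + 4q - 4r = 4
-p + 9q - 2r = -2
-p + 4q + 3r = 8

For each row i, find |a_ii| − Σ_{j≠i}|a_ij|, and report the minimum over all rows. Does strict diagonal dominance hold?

-5

row 1: |3| − (4+4) = -5
row 2: |9| − (1+2) = 6
row 3: |3| − (1+4) = -2
minimum over rows = -5 → not strictly diagonally dominant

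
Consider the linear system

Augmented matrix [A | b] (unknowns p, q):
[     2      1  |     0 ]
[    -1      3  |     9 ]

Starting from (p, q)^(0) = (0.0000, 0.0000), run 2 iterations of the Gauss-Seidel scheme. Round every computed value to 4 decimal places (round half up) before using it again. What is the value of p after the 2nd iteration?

Iteration 1:
  p = (0 - (1)·0.0000) / (2) = 0.0000
  q = (9 - (-1)·0.0000) / (3) = 3.0000
Iteration 2:
  p = (0 - (1)·3.0000) / (2) = -1.5000
  q = (9 - (-1)·-1.5000) / (3) = 2.5000

-1.5000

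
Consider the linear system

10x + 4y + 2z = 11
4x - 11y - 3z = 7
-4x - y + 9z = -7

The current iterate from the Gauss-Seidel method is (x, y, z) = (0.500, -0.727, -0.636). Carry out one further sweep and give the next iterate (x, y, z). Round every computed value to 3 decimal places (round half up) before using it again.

(1.518, 0.089, -0.093)

One sweep:
  x = (11 - (4)·-0.727 - (2)·-0.636) / (10) = 1.518
  y = (7 - (4)·1.518 - (-3)·-0.636) / (-11) = 0.089
  z = (-7 - (-4)·1.518 - (-1)·0.089) / (9) = -0.093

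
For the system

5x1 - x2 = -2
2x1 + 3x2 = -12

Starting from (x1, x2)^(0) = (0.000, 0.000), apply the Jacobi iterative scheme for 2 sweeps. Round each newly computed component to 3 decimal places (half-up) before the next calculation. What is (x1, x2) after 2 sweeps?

(-1.200, -3.733)

Iteration 1:
  x1 = (-2 - (-1)·0.000) / (5) = -0.400
  x2 = (-12 - (2)·0.000) / (3) = -4.000
Iteration 2:
  x1 = (-2 - (-1)·-4.000) / (5) = -1.200
  x2 = (-12 - (2)·-0.400) / (3) = -3.733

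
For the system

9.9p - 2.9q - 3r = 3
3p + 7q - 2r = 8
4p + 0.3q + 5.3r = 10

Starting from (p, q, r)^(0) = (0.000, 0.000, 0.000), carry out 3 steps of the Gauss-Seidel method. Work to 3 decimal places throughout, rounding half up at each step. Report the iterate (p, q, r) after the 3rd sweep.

Iteration 1:
  p = (3 - (-2.9)·0.000 - (-3)·0.000) / (9.9) = 0.303
  q = (8 - (3)·0.303 - (-2)·0.000) / (7) = 1.013
  r = (10 - (4)·0.303 - (0.3)·1.013) / (5.3) = 1.601
Iteration 2:
  p = (3 - (-2.9)·1.013 - (-3)·1.601) / (9.9) = 1.085
  q = (8 - (3)·1.085 - (-2)·1.601) / (7) = 1.135
  r = (10 - (4)·1.085 - (0.3)·1.135) / (5.3) = 1.004
Iteration 3:
  p = (3 - (-2.9)·1.135 - (-3)·1.004) / (9.9) = 0.940
  q = (8 - (3)·0.940 - (-2)·1.004) / (7) = 1.027
  r = (10 - (4)·0.940 - (0.3)·1.027) / (5.3) = 1.119

(0.940, 1.027, 1.119)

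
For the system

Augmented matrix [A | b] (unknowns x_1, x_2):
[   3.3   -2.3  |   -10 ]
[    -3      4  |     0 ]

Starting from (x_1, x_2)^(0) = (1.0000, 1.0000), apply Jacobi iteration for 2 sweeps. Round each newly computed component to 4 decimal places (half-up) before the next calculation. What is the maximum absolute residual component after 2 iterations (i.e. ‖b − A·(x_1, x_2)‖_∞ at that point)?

Iteration 1:
  x_1 = (-10 - (-2.3)·1.0000) / (3.3) = -2.3333
  x_2 = (0 - (-3)·1.0000) / (4) = 0.7500
Iteration 2:
  x_1 = (-10 - (-2.3)·0.7500) / (3.3) = -2.5076
  x_2 = (0 - (-3)·-2.3333) / (4) = -1.7500
Residual b − A·x = (-5.7499, -0.5228); ∞-norm = 5.7499

5.7499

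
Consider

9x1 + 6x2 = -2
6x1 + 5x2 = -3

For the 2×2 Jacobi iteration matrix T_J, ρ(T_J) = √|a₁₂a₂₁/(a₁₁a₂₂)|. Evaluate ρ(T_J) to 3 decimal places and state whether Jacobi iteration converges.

a₁₂a₂₁/(a₁₁a₂₂) = (6)·(6) / ((9)·(5)) = 0.800000
ρ = √|0.800000| = √0.800000 = 0.894
ρ < 1, so Jacobi converges

0.894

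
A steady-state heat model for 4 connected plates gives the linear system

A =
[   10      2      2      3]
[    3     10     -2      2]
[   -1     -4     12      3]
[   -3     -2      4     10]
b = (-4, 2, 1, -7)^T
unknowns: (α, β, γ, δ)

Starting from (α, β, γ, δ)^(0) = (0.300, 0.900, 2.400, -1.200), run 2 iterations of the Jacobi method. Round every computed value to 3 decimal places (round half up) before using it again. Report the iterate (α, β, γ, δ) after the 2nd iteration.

(-0.291, 0.830, 0.649, -1.027)

Iteration 1:
  α = (-4 - (2)·0.900 - (2)·2.400 - (3)·-1.200) / (10) = -0.700
  β = (2 - (3)·0.300 - (-2)·2.400 - (2)·-1.200) / (10) = 0.830
  γ = (1 - (-1)·0.300 - (-4)·0.900 - (3)·-1.200) / (12) = 0.708
  δ = (-7 - (-3)·0.300 - (-2)·0.900 - (4)·2.400) / (10) = -1.390
Iteration 2:
  α = (-4 - (2)·0.830 - (2)·0.708 - (3)·-1.390) / (10) = -0.291
  β = (2 - (3)·-0.700 - (-2)·0.708 - (2)·-1.390) / (10) = 0.830
  γ = (1 - (-1)·-0.700 - (-4)·0.830 - (3)·-1.390) / (12) = 0.649
  δ = (-7 - (-3)·-0.700 - (-2)·0.830 - (4)·0.708) / (10) = -1.027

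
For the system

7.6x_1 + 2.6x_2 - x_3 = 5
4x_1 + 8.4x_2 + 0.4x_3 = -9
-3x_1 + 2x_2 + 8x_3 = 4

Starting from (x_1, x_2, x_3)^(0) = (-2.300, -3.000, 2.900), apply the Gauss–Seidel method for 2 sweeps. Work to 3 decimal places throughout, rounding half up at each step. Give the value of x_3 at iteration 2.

1.604

Iteration 1:
  x_1 = (5 - (2.6)·-3.000 - (-1)·2.900) / (7.6) = 2.066
  x_2 = (-9 - (4)·2.066 - (0.4)·2.900) / (8.4) = -2.193
  x_3 = (4 - (-3)·2.066 - (2)·-2.193) / (8) = 1.823
Iteration 2:
  x_1 = (5 - (2.6)·-2.193 - (-1)·1.823) / (7.6) = 1.648
  x_2 = (-9 - (4)·1.648 - (0.4)·1.823) / (8.4) = -1.943
  x_3 = (4 - (-3)·1.648 - (2)·-1.943) / (8) = 1.604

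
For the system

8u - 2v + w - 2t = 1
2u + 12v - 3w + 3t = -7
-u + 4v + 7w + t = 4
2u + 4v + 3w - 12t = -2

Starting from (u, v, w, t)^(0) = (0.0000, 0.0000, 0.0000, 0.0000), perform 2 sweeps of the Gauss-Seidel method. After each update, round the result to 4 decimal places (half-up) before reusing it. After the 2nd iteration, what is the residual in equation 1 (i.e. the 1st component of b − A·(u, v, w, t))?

0.5921

Iteration 1:
  u = (1 - (-2)·0.0000 - (1)·0.0000 - (-2)·0.0000) / (8) = 0.1250
  v = (-7 - (2)·0.1250 - (-3)·0.0000 - (3)·0.0000) / (12) = -0.6042
  w = (4 - (-1)·0.1250 - (4)·-0.6042 - (1)·0.0000) / (7) = 0.9345
  t = (-2 - (2)·0.1250 - (4)·-0.6042 - (3)·0.9345) / (-12) = 0.2197
Iteration 2:
  u = (1 - (-2)·-0.6042 - (1)·0.9345 - (-2)·0.2197) / (8) = -0.0879
  v = (-7 - (2)·-0.0879 - (-3)·0.9345 - (3)·0.2197) / (12) = -0.3900
  w = (4 - (-1)·-0.0879 - (4)·-0.3900 - (1)·0.2197) / (7) = 0.7503
  t = (-2 - (2)·-0.0879 - (4)·-0.3900 - (3)·0.7503) / (-12) = 0.2096
Residual b − A·x = (0.5921, -0.5221, 0.0104, 0.0001)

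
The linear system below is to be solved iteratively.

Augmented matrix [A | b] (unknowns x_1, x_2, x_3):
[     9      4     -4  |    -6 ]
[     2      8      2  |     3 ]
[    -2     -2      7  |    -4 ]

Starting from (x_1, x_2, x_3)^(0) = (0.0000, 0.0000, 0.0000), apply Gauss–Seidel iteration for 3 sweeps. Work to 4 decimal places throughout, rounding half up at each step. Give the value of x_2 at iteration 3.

Iteration 1:
  x_1 = (-6 - (4)·0.0000 - (-4)·0.0000) / (9) = -0.6667
  x_2 = (3 - (2)·-0.6667 - (2)·0.0000) / (8) = 0.5417
  x_3 = (-4 - (-2)·-0.6667 - (-2)·0.5417) / (7) = -0.6071
Iteration 2:
  x_1 = (-6 - (4)·0.5417 - (-4)·-0.6071) / (9) = -1.1772
  x_2 = (3 - (2)·-1.1772 - (2)·-0.6071) / (8) = 0.8211
  x_3 = (-4 - (-2)·-1.1772 - (-2)·0.8211) / (7) = -0.6732
Iteration 3:
  x_1 = (-6 - (4)·0.8211 - (-4)·-0.6732) / (9) = -1.3308
  x_2 = (3 - (2)·-1.3308 - (2)·-0.6732) / (8) = 0.8760
  x_3 = (-4 - (-2)·-1.3308 - (-2)·0.8760) / (7) = -0.7014

0.8760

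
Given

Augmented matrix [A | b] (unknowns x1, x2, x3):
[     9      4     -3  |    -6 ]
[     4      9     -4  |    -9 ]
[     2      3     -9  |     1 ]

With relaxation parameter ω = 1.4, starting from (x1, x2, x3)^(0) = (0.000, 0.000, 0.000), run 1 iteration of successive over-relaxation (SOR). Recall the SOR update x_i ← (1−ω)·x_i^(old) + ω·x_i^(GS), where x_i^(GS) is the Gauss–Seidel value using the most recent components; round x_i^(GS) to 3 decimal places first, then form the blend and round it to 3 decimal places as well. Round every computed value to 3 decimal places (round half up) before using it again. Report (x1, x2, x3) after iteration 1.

(-0.934, -0.819, -0.829)

Iteration 1:
  x1: GS value = (-6 - (4)·0.000 - (-3)·0.000) / (9) = -0.667;  x1 ← (1−ω)·0.000 + ω·-0.667 = -0.934
  x2: GS value = (-9 - (4)·-0.934 - (-4)·0.000) / (9) = -0.585;  x2 ← (1−ω)·0.000 + ω·-0.585 = -0.819
  x3: GS value = (1 - (2)·-0.934 - (3)·-0.819) / (-9) = -0.592;  x3 ← (1−ω)·0.000 + ω·-0.592 = -0.829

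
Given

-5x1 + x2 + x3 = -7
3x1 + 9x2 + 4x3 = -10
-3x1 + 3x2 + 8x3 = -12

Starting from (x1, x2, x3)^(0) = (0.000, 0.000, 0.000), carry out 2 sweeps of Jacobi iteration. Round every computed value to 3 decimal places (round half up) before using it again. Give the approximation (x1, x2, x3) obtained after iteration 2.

(0.878, -0.911, -0.558)

Iteration 1:
  x1 = (-7 - (1)·0.000 - (1)·0.000) / (-5) = 1.400
  x2 = (-10 - (3)·0.000 - (4)·0.000) / (9) = -1.111
  x3 = (-12 - (-3)·0.000 - (3)·0.000) / (8) = -1.500
Iteration 2:
  x1 = (-7 - (1)·-1.111 - (1)·-1.500) / (-5) = 0.878
  x2 = (-10 - (3)·1.400 - (4)·-1.500) / (9) = -0.911
  x3 = (-12 - (-3)·1.400 - (3)·-1.111) / (8) = -0.558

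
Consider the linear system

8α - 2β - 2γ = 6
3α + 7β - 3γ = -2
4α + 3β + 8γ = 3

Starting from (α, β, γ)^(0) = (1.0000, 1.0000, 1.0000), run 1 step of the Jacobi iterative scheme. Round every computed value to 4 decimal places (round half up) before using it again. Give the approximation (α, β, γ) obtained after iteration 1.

(1.2500, -0.2857, -0.5000)

Iteration 1:
  α = (6 - (-2)·1.0000 - (-2)·1.0000) / (8) = 1.2500
  β = (-2 - (3)·1.0000 - (-3)·1.0000) / (7) = -0.2857
  γ = (3 - (4)·1.0000 - (3)·1.0000) / (8) = -0.5000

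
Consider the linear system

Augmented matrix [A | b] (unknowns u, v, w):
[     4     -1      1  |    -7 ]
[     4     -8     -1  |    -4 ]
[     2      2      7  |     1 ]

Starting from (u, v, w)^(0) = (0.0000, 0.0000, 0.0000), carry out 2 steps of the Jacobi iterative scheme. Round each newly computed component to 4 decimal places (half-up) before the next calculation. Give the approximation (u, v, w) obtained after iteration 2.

Iteration 1:
  u = (-7 - (-1)·0.0000 - (1)·0.0000) / (4) = -1.7500
  v = (-4 - (4)·0.0000 - (-1)·0.0000) / (-8) = 0.5000
  w = (1 - (2)·0.0000 - (2)·0.0000) / (7) = 0.1429
Iteration 2:
  u = (-7 - (-1)·0.5000 - (1)·0.1429) / (4) = -1.6607
  v = (-4 - (4)·-1.7500 - (-1)·0.1429) / (-8) = -0.3929
  w = (1 - (2)·-1.7500 - (2)·0.5000) / (7) = 0.5000

(-1.6607, -0.3929, 0.5000)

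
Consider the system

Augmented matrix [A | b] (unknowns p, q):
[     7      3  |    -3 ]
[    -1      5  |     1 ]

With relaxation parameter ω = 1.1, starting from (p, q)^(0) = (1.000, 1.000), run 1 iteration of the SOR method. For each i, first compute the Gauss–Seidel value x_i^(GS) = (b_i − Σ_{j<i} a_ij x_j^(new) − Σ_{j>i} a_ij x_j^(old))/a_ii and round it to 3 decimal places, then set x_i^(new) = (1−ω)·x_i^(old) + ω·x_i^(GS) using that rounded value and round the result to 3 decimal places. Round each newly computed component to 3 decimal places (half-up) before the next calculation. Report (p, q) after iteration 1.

(-1.043, -0.110)

Iteration 1:
  p: GS value = (-3 - (3)·1.000) / (7) = -0.857;  p ← (1−ω)·1.000 + ω·-0.857 = -1.043
  q: GS value = (1 - (-1)·-1.043) / (5) = -0.009;  q ← (1−ω)·1.000 + ω·-0.009 = -0.110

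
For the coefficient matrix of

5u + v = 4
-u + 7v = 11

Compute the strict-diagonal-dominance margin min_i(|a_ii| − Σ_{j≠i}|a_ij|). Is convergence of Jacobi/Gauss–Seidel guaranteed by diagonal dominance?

row 1: |5| − (1) = 4
row 2: |7| − (1) = 6
minimum over rows = 4 → strictly diagonally dominant (convergence guaranteed)

4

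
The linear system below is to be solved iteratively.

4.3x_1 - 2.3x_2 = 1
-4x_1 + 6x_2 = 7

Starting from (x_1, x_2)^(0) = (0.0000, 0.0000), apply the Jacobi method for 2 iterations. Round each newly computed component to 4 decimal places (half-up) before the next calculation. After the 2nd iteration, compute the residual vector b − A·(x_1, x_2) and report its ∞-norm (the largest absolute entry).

2.4962

Iteration 1:
  x_1 = (1 - (-2.3)·0.0000) / (4.3) = 0.2326
  x_2 = (7 - (-4)·0.0000) / (6) = 1.1667
Iteration 2:
  x_1 = (1 - (-2.3)·1.1667) / (4.3) = 0.8566
  x_2 = (7 - (-4)·0.2326) / (6) = 1.3217
Residual b − A·x = (0.3565, 2.4962); ∞-norm = 2.4962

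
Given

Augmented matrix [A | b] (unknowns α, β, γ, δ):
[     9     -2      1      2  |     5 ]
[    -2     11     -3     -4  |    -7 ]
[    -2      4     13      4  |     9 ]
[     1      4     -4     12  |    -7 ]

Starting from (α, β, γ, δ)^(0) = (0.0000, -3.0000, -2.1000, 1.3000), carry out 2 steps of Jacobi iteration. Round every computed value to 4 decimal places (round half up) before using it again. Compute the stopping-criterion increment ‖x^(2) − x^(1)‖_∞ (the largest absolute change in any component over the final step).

Iteration 1:
  α = (5 - (-2)·-3.0000 - (1)·-2.1000 - (2)·1.3000) / (9) = -0.1667
  β = (-7 - (-2)·0.0000 - (-3)·-2.1000 - (-4)·1.3000) / (11) = -0.7364
  γ = (9 - (-2)·0.0000 - (4)·-3.0000 - (4)·1.3000) / (13) = 1.2154
  δ = (-7 - (1)·0.0000 - (4)·-3.0000 - (-4)·-2.1000) / (12) = -0.2833
Iteration 2:
  α = (5 - (-2)·-0.7364 - (1)·1.2154 - (2)·-0.2833) / (9) = 0.3198
  β = (-7 - (-2)·-0.1667 - (-3)·1.2154 - (-4)·-0.2833) / (11) = -0.4382
  γ = (9 - (-2)·-0.1667 - (4)·-0.7364 - (4)·-0.2833) / (13) = 0.9804
  δ = (-7 - (1)·-0.1667 - (4)·-0.7364 - (-4)·1.2154) / (12) = 0.0812
Change: (0.4865, 0.2982, -0.2350, 0.3645) → max |·| = 0.4865

0.4865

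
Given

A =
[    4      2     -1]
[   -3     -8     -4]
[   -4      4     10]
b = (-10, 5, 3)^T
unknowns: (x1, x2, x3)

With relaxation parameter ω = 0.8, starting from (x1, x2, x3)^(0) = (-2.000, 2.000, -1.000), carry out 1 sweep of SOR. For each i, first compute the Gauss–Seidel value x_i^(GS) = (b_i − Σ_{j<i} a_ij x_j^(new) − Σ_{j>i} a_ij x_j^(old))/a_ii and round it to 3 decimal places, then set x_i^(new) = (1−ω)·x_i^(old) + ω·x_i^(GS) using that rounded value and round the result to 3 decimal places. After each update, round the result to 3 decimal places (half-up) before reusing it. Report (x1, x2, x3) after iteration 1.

Iteration 1:
  x1: GS value = (-10 - (2)·2.000 - (-1)·-1.000) / (4) = -3.750;  x1 ← (1−ω)·-2.000 + ω·-3.750 = -3.400
  x2: GS value = (5 - (-3)·-3.400 - (-4)·-1.000) / (-8) = 1.150;  x2 ← (1−ω)·2.000 + ω·1.150 = 1.320
  x3: GS value = (3 - (-4)·-3.400 - (4)·1.320) / (10) = -1.588;  x3 ← (1−ω)·-1.000 + ω·-1.588 = -1.470

(-3.400, 1.320, -1.470)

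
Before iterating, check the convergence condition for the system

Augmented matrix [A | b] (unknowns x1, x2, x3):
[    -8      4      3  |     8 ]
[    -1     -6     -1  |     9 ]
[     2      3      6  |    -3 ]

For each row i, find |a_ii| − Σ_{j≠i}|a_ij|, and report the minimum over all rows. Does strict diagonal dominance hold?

row 1: |-8| − (4+3) = 1
row 2: |-6| − (1+1) = 4
row 3: |6| − (2+3) = 1
minimum over rows = 1 → strictly diagonally dominant (convergence guaranteed)

1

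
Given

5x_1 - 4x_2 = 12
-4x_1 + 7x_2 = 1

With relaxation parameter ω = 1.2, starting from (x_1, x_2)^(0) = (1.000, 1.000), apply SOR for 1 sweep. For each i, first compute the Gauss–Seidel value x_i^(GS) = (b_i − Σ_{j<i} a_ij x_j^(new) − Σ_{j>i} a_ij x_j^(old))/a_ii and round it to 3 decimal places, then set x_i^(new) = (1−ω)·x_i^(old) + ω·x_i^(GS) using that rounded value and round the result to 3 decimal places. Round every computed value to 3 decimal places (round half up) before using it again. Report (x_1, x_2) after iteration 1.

Iteration 1:
  x_1: GS value = (12 - (-4)·1.000) / (5) = 3.200;  x_1 ← (1−ω)·1.000 + ω·3.200 = 3.640
  x_2: GS value = (1 - (-4)·3.640) / (7) = 2.223;  x_2 ← (1−ω)·1.000 + ω·2.223 = 2.468

(3.640, 2.468)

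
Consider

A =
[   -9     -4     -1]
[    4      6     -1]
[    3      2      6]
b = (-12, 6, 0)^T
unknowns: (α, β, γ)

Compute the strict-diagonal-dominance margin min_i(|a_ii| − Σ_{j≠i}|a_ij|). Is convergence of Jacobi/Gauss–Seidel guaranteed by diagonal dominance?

row 1: |-9| − (4+1) = 4
row 2: |6| − (4+1) = 1
row 3: |6| − (3+2) = 1
minimum over rows = 1 → strictly diagonally dominant (convergence guaranteed)

1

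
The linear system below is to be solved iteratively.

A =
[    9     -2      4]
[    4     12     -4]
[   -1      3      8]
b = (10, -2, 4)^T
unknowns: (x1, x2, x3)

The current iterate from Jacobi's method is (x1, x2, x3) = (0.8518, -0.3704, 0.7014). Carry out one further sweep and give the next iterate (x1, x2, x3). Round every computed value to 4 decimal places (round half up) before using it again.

One sweep:
  x1 = (10 - (-2)·-0.3704 - (4)·0.7014) / (9) = 0.7171
  x2 = (-2 - (4)·0.8518 - (-4)·0.7014) / (12) = -0.2168
  x3 = (4 - (-1)·0.8518 - (3)·-0.3704) / (8) = 0.7454

(0.7171, -0.2168, 0.7454)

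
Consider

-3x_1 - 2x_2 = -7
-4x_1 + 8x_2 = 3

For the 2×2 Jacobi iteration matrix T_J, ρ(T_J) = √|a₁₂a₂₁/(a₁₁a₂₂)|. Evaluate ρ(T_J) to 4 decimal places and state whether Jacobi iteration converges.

a₁₂a₂₁/(a₁₁a₂₂) = (-2)·(-4) / ((-3)·(8)) = -0.333333
ρ = √|-0.333333| = √0.333333 = 0.5774
ρ < 1, so Jacobi converges

0.5774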